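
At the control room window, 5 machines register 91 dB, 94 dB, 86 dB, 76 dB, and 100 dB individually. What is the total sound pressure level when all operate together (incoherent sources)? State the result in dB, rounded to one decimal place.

Incoherent sources combine by intensity addition: L_total = 10·log₁₀(Σ 10^(L_i/10)).
Σ 10^(L/10) = 10^(91/10) + 10^(94/10) + 10^(86/10) + 10^(76/10) + 10^(100/10) = 1.421e+10.
L_total = 10·log₁₀(1.421e+10) = 101.53 dB.

101.5 dB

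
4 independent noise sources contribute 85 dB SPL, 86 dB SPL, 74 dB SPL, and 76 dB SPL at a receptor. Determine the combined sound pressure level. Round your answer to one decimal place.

88.9 dB SPL

For uncorrelated sources the intensities add, so convert each level to linear form, sum, and take 10·log₁₀ of the total.
Σ 10^(L/10) = 10^(85/10) + 10^(86/10) + 10^(74/10) + 10^(76/10) = 7.793e+08.
L_total = 10·log₁₀(7.793e+08) = 88.92 dB SPL.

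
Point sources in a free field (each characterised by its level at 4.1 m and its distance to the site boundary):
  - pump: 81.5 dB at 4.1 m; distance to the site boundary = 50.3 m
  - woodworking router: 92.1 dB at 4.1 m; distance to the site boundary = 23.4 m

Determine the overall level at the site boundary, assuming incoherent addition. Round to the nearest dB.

77 dB

Apply inverse-square spreading to bring every level to the receiver, then sum 10^(L/10).
pump: 81.5 − 20·log₁₀(50.3/4.1) = 81.5 − 21.78 = 59.72 dB.
woodworking router: 92.1 − 20·log₁₀(23.4/4.1) = 92.1 − 15.13 = 76.97 dB.
Σ 10^(L/10) = 5.073e+07 → L_total = 10·log₁₀(5.073e+07) = 77.05 dB.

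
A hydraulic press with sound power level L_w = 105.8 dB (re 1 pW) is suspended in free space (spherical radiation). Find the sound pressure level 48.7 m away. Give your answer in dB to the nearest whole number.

The power spreads over a sphere of area 4π·r², so L_p = L_w − 10·log₁₀(4π·r²).
4π·r² = 2.98e+04 m², 10·log₁₀ of that is 44.743 dB.
L_p = 105.8 − 44.743 = 61.06 dB.

61 dB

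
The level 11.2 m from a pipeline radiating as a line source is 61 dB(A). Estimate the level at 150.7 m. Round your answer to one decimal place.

49.7 dB(A)

Line-source attenuation: ΔL = 10·log₁₀(r₂/r₁) = 10·log₁₀(150.7/11.2) = 11.289 dB.
L₂ = 61 − 10·log₁₀(150.7/11.2) = 61 − 11.289 = 49.71 dB(A).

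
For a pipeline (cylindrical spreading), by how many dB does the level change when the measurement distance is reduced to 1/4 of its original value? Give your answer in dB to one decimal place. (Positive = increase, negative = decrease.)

A line source loses 3 dB per doubling of distance; generally ΔL = −10·log₁₀(r₂/r₁).
ΔL = −10·log₁₀(0.25) = +6.02 dB.

+6.0 dB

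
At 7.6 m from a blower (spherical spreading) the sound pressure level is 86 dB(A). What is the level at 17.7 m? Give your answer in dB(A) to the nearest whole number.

Spherical spreading from a point source gives a 20·log₁₀(r₂/r₁) drop.
L₂ = 86 − 20·log₁₀(17.7/7.6) = 86 − 7.343 = 78.66 dB(A).

79 dB(A)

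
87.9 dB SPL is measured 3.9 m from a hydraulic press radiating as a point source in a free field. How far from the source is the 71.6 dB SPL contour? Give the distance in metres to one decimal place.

The 16.3 dB drop corresponds to a distance ratio of 10^(16.3/20) for a point source.
r₂ = 3.9·10^((87.9−71.6)/20) = 3.9·10^(16.3/20) = 25.47 m.

25.5 m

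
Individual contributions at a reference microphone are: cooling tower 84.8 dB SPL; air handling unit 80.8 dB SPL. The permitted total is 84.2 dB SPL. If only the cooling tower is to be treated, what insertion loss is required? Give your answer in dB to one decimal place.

3.3 dB

Fixed contribution from the other source: Σ 10^(L/10) = 10^(80.8/10) = 1.202e+08 (80.80 dB SPL).
To meet 84.2 dB SPL overall, the treated cooling tower may contribute at most 10^(84.2/10) − 1.202e+08 = 1.428e+08, i.e. 81.55 dB SPL.
Required insertion loss = 84.8 − 81.55 = 3.25 dB.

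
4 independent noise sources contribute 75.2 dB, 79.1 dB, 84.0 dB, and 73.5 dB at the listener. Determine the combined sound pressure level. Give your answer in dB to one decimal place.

85.9 dB

Incoherent sources combine by intensity addition: L_total = 10·log₁₀(Σ 10^(L_i/10)).
Σ 10^(L/10) = 10^(75.2/10) + 10^(79.1/10) + 10^(84.0/10) + 10^(73.5/10) = 3.880e+08.
L_total = 10·log₁₀(3.880e+08) = 85.89 dB.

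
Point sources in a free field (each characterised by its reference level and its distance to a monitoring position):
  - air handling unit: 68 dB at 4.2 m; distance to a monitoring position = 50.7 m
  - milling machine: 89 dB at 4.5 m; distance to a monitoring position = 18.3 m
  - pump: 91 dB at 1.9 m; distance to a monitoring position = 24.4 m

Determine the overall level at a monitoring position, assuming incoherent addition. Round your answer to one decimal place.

77.5 dB

Apply inverse-square spreading to bring every level to the receiver, then sum 10^(L/10).
air handling unit: 68 − 20·log₁₀(50.7/4.2) = 68 − 21.64 = 46.36 dB.
milling machine: 89 − 20·log₁₀(18.3/4.5) = 89 − 12.18 = 76.82 dB.
pump: 91 − 20·log₁₀(24.4/1.9) = 91 − 22.17 = 68.83 dB.
Σ 10^(L/10) = 5.571e+07 → L_total = 10·log₁₀(5.571e+07) = 77.46 dB.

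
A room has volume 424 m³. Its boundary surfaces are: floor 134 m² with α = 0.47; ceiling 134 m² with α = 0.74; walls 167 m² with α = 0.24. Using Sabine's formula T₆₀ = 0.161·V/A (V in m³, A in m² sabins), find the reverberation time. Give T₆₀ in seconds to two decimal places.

Total absorption A = 134·0.47 + 134·0.74 + 167·0.24 = 202.22 m² sabins.
T₆₀ = 0.161·V/A = 0.161·424/202.22 = 0.338 s.

0.34 s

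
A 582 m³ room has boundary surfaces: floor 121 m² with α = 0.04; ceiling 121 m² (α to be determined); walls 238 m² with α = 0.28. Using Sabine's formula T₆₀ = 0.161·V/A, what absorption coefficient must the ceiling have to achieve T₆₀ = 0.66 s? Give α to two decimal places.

0.58

A = 0.161·V/T₆₀ = 0.161·582/0.66 = 141.97 m² sabins.
Absorption from the other surfaces = 121·0.04 + 238·0.28 = 71.48 m², so the ceiling must supply 70.49 m² over 121 m².
α = 70.49/121 = 0.583.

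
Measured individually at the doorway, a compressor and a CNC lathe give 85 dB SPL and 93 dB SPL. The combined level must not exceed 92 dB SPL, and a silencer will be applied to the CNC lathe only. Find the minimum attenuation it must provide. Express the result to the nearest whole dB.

Fixed contribution from the other source: Σ 10^(L/10) = 10^(85/10) = 3.162e+08 (85.00 dB SPL).
The limit corresponds to 10^(92/10) = 1.585e+09; subtracting the fixed part leaves 1.269e+09 for the CNC lathe, i.e. 91.03 dB SPL.
Required insertion loss = 93 − 91.03 = 1.97 dB.

2 dB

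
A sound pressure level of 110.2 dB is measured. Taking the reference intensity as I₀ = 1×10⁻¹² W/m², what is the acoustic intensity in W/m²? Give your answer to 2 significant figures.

0.10 W/m²

L = 10·log₁₀(I/I₀) ⇒ I = I₀·10^(L/10) = 10⁻¹² × 10^11.02.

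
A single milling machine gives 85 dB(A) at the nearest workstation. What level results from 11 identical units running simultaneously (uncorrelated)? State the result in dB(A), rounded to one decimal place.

95.4 dB(A)

N identical incoherent sources raise the level by 10·log₁₀ N.
L_total = 85 + 10·log₁₀(11) = 85 + 10.414 = 95.41 dB(A).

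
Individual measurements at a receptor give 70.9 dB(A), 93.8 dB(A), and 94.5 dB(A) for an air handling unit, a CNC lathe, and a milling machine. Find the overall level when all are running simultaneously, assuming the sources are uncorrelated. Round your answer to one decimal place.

Incoherent sources combine by intensity addition: L_total = 10·log₁₀(Σ 10^(L_i/10)).
Σ 10^(L/10) = 10^(70.9/10) + 10^(93.8/10) + 10^(94.5/10) = 5.230e+09.
L_total = 10·log₁₀(5.230e+09) = 97.18 dB(A).

97.2 dB(A)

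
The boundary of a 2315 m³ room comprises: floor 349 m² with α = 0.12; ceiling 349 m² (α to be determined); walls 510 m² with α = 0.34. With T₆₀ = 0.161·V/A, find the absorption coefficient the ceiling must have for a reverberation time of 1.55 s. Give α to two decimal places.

0.07

Required total absorption A = 0.161·2315/1.55 = 240.46 m².
Absorption from the other surfaces = 349·0.12 + 510·0.34 = 215.28 m², so the ceiling must supply 25.18 m² over 349 m².
α = 25.18/349 = 0.072.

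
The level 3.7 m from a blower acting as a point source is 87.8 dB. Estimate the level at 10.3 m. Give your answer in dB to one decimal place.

For a point source, L₂ = L₁ − 20·log₁₀(r₂/r₁).
L₂ = 87.8 − 20·log₁₀(10.3/3.7) = 87.8 − 8.893 = 78.91 dB.

78.9 dB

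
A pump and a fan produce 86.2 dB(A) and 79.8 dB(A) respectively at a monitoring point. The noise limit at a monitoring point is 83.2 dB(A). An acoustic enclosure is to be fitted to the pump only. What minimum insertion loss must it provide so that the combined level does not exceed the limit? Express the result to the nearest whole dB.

6 dB

The untreated sources together contribute 10^(79.8/10) = 9.550e+07, i.e. 79.80 dB(A).
To meet 83.2 dB(A) overall, the treated pump may contribute at most 10^(83.2/10) − 9.550e+07 = 1.134e+08, i.e. 80.55 dB(A).
Required insertion loss = 86.2 − 80.55 = 5.65 dB.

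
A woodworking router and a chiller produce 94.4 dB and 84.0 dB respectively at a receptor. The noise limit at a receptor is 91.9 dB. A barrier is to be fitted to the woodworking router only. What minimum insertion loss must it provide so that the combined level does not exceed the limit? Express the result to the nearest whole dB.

3 dB

Fixed contribution from the other source: Σ 10^(L/10) = 10^(84.0/10) = 2.512e+08 (84.00 dB).
To meet 91.9 dB overall, the treated woodworking router may contribute at most 10^(91.9/10) − 2.512e+08 = 1.298e+09, i.e. 91.13 dB.
Required insertion loss = 94.4 − 91.13 = 3.27 dB.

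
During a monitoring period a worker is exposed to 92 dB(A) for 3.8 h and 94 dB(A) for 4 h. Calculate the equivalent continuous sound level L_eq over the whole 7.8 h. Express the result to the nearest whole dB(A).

The energy average is taken in the linear domain: L_eq = 10·log₁₀[(Σ tᵢ·10^(Lᵢ/10))/T], T = 7.8 h.
Σ tᵢ·10^(Lᵢ/10) = 3.8·10^(92/10) + 4·10^(94/10) = 1.607e+10.
L_eq = 10·log₁₀(1.607e+10/7.8) = 93.14 dB(A).

93 dB(A)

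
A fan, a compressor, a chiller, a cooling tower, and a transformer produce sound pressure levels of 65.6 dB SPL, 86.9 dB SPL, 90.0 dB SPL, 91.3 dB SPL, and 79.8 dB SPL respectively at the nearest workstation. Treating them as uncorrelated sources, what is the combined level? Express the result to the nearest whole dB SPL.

For uncorrelated sources the intensities add, so convert each level to linear form, sum, and take 10·log₁₀ of the total.
Σ 10^(L/10) = 10^(65.6/10) + 10^(86.9/10) + 10^(90.0/10) + 10^(91.3/10) + 10^(79.8/10) = 2.938e+09.
L_total = 10·log₁₀(2.938e+09) = 94.68 dB SPL.

95 dB SPL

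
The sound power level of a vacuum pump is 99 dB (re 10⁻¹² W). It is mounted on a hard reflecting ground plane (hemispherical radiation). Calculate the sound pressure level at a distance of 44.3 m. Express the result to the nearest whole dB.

The power spreads over a hemisphere of area 2π·r², so L_p = L_w − 10·log₁₀(2π·r²).
2π·r² = 1.233e+04 m², 10·log₁₀ of that is 40.910 dB.
L_p = 99 − 40.910 = 58.09 dB.

58 dB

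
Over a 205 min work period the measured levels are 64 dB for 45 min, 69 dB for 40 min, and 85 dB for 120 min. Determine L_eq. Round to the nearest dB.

Weight each interval's intensity by its duration and average over T = 205 min:
Σ tᵢ·10^(Lᵢ/10) = 45·10^(64/10) + 40·10^(69/10) + 120·10^(85/10) = 3.838e+10.
L_eq = 10·log₁₀(3.838e+10/205) = 82.72 dB.

83 dB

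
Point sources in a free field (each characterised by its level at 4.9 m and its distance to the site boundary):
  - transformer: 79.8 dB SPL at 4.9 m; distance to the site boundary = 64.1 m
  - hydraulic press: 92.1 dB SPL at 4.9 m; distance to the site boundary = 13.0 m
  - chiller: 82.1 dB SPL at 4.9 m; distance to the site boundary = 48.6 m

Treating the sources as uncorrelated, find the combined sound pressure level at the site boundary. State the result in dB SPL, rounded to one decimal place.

Propagate each source to the receiver with L = L_ref − 20·log₁₀(r/r_ref), then add intensities.
transformer: 79.8 − 20·log₁₀(64.1/4.9) = 79.8 − 22.33 = 57.47 dB SPL.
hydraulic press: 92.1 − 20·log₁₀(13.0/4.9) = 92.1 − 8.47 = 83.63 dB SPL.
chiller: 82.1 − 20·log₁₀(48.6/4.9) = 82.1 − 19.93 = 62.17 dB SPL.
Σ 10^(L/10) = 2.326e+08 → L_total = 10·log₁₀(2.326e+08) = 83.67 dB SPL.

83.7 dB SPL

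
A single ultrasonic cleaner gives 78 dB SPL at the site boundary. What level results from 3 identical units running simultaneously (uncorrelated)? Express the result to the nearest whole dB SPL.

L_total = L₁ + 10·log₁₀ N for N identical incoherent sources.
L_total = 78 + 10·log₁₀(3) = 78 + 4.771 = 82.77 dB SPL.

83 dB SPL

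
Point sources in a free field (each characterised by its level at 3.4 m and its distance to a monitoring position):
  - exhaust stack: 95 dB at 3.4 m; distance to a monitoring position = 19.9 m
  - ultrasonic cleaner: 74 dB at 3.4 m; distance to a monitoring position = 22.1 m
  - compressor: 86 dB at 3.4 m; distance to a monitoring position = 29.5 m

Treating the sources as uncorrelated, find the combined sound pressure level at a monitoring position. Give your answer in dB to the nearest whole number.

Propagate each source to the receiver with L = L_ref − 20·log₁₀(r/r_ref), then add intensities.
exhaust stack: 95 − 20·log₁₀(19.9/3.4) = 95 − 15.35 = 79.65 dB.
ultrasonic cleaner: 74 − 20·log₁₀(22.1/3.4) = 74 − 16.26 = 57.74 dB.
compressor: 86 − 20·log₁₀(29.5/3.4) = 86 − 18.77 = 67.23 dB.
Σ 10^(L/10) = 9.819e+07 → L_total = 10·log₁₀(9.819e+07) = 79.92 dB.

80 dB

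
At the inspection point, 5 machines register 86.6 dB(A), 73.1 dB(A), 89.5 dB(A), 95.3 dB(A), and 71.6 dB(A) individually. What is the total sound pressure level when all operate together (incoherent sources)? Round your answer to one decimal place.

For uncorrelated sources the intensities add, so convert each level to linear form, sum, and take 10·log₁₀ of the total.
Σ 10^(L/10) = 10^(86.6/10) + 10^(73.1/10) + 10^(89.5/10) + 10^(95.3/10) + 10^(71.6/10) = 4.772e+09.
L_total = 10·log₁₀(4.772e+09) = 96.79 dB(A).

96.8 dB(A)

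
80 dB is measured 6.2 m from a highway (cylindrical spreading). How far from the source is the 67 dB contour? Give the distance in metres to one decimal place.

123.7 m

Line-source spreading drops the level by 10·log₁₀(r₂/r₁); inverting, r₂/r₁ = 10^(ΔL/10).
r₂ = 6.2·10^((80−67)/10) = 6.2·10^(13.0/10) = 123.71 m.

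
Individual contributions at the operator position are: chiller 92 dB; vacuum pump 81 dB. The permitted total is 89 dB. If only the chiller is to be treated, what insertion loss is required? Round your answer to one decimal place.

Everything except the chiller sums to 10^(81/10) = 1.259e+08 in linear terms, 81.00 dB.
The limit corresponds to 10^(89/10) = 7.943e+08; subtracting the fixed part leaves 6.684e+08 for the chiller, i.e. 88.25 dB.
Required insertion loss = 92 − 88.25 = 3.75 dB.

3.7 dB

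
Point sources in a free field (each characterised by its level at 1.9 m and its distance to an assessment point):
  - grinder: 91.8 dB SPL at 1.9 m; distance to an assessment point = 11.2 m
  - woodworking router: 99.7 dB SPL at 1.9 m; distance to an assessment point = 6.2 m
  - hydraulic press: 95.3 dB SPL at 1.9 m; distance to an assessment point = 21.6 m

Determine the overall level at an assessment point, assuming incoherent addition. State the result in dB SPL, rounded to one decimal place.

First find each source's level at the receiver (point-source: −20·log₁₀(r/r_ref)), then combine on an intensity basis.
grinder: 91.8 − 20·log₁₀(11.2/1.9) = 91.8 − 15.41 = 76.39 dB SPL.
woodworking router: 99.7 − 20·log₁₀(6.2/1.9) = 99.7 − 10.27 = 89.43 dB SPL.
hydraulic press: 95.3 − 20·log₁₀(21.6/1.9) = 95.3 − 21.11 = 74.19 dB SPL.
Σ 10^(L/10) = 9.462e+08 → L_total = 10·log₁₀(9.462e+08) = 89.76 dB SPL.

89.8 dB SPL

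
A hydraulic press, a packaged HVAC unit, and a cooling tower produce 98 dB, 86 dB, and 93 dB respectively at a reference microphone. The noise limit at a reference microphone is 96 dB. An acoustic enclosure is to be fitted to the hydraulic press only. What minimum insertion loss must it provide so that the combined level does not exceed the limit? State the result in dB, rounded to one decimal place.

The untreated sources together contribute 10^(86/10) + 10^(93/10) = 2.393e+09, i.e. 93.79 dB.
The limit corresponds to 10^(96/10) = 3.981e+09; subtracting the fixed part leaves 1.588e+09 for the hydraulic press, i.e. 92.01 dB.
Required insertion loss = 98 − 92.01 = 5.99 dB.

6.0 dB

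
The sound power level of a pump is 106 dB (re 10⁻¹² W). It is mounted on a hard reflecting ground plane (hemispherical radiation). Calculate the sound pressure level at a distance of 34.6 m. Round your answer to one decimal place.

The power spreads over a hemisphere of area 2π·r², so L_p = L_w − 10·log₁₀(2π·r²).
2π·r² = 7522 m², 10·log₁₀ of that is 38.763 dB.
L_p = 106 − 38.763 = 67.24 dB.

67.2 dB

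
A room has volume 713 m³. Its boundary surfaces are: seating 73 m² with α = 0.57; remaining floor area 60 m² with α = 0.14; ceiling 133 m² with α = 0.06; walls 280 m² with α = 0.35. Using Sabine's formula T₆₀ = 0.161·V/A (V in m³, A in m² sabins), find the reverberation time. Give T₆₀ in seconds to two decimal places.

Total absorption A = 73·0.57 + 60·0.14 + 133·0.06 + 280·0.35 = 155.99 m² sabins.
T₆₀ = 0.161 × 713 / 155.99 = 0.736 s.

0.74 s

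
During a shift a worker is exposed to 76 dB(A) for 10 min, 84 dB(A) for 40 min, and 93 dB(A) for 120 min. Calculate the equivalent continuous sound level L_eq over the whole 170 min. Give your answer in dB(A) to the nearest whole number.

92 dB(A)

The energy average is taken in the linear domain: L_eq = 10·log₁₀[(Σ tᵢ·10^(Lᵢ/10))/T], T = 170 min.
Σ tᵢ·10^(Lᵢ/10) = 10·10^(76/10) + 40·10^(84/10) + 120·10^(93/10) = 2.499e+11.
L_eq = 10·log₁₀(2.499e+11/170) = 91.67 dB(A).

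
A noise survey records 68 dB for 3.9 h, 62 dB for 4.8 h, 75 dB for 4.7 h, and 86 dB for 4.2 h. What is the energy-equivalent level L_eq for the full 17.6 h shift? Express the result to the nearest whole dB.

The energy average is taken in the linear domain: L_eq = 10·log₁₀[(Σ tᵢ·10^(Lᵢ/10))/T], T = 17.6 h.
Σ tᵢ·10^(Lᵢ/10) = 3.9·10^(68/10) + 4.8·10^(62/10) + 4.7·10^(75/10) + 4.2·10^(86/10) = 1.853e+09.
L_eq = 10·log₁₀(1.853e+09/17.6) = 80.22 dB.

80 dB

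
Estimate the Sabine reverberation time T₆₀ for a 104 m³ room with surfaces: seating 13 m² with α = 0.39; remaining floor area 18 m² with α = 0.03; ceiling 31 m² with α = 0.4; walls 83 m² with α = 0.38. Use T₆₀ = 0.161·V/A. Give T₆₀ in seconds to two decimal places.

Total absorption A = 13·0.39 + 18·0.03 + 31·0.4 + 83·0.38 = 49.55 m² sabins.
T₆₀ = 0.161 × 104 / 49.55 = 0.338 s.

0.34 s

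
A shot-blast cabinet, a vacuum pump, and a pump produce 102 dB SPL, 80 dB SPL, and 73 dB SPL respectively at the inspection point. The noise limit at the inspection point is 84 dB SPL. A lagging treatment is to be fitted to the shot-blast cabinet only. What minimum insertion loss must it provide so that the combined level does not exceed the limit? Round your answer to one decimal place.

Everything except the shot-blast cabinet sums to 10^(80/10) + 10^(73/10) = 1.200e+08 in linear terms, 80.79 dB SPL.
The limit corresponds to 10^(84/10) = 2.512e+08; subtracting the fixed part leaves 1.312e+08 for the shot-blast cabinet, i.e. 81.18 dB SPL.
Required insertion loss = 102 − 81.18 = 20.82 dB.

20.8 dB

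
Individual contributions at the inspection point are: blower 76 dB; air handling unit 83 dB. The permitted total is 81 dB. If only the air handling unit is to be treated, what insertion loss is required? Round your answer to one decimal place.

Everything except the air handling unit sums to 10^(76/10) = 3.981e+07 in linear terms, 76.00 dB.
To meet 81 dB overall, the treated air handling unit may contribute at most 10^(81/10) − 3.981e+07 = 8.608e+07, i.e. 79.35 dB.
So the air handling unit must be reduced from 83 to 79.35 dB: IL = 3.65 dB.

3.7 dB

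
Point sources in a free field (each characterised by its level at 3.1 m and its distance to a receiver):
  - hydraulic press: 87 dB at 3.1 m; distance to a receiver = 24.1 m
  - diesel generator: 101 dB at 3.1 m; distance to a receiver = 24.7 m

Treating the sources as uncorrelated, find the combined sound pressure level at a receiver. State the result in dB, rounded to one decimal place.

Propagate each source to the receiver with L = L_ref − 20·log₁₀(r/r_ref), then add intensities.
hydraulic press: 87 − 20·log₁₀(24.1/3.1) = 87 − 17.81 = 69.19 dB.
diesel generator: 101 − 20·log₁₀(24.7/3.1) = 101 − 18.03 = 82.97 dB.
Σ 10^(L/10) = 2.066e+08 → L_total = 10·log₁₀(2.066e+08) = 83.15 dB.

83.2 dB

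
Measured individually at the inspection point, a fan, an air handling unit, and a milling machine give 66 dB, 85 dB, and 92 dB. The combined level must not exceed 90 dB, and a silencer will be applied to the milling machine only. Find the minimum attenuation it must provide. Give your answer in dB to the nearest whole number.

4 dB

Everything except the milling machine sums to 10^(66/10) + 10^(85/10) = 3.202e+08 in linear terms, 85.05 dB.
To meet 90 dB overall, the treated milling machine may contribute at most 10^(90/10) − 3.202e+08 = 6.798e+08, i.e. 88.32 dB.
So the milling machine must be reduced from 92 to 88.32 dB: IL = 3.68 dB.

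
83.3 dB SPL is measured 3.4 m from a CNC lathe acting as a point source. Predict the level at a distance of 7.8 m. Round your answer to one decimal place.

For a point source, L₂ = L₁ − 20·log₁₀(r₂/r₁).
L₂ = 83.3 − 20·log₁₀(7.8/3.4) = 83.3 − 7.212 = 76.09 dB SPL.

76.1 dB SPL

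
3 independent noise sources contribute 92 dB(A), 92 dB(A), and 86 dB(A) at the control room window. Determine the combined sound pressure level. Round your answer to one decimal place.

Incoherent sources combine by intensity addition: L_total = 10·log₁₀(Σ 10^(L_i/10)).
Σ 10^(L/10) = 10^(92/10) + 10^(92/10) + 10^(86/10) = 3.568e+09.
L_total = 10·log₁₀(3.568e+09) = 95.52 dB(A).

95.5 dB(A)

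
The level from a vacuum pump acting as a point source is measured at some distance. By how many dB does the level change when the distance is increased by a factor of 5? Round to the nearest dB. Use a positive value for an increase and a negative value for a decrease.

-14 dB

A point source loses 6 dB per doubling of distance; generally ΔL = −20·log₁₀(r₂/r₁).
ΔL = −20·log₁₀(5) = -13.98 dB.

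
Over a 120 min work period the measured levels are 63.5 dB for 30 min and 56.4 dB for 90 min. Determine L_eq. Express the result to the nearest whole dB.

Weight each interval's intensity by its duration and average over T = 120 min:
Σ tᵢ·10^(Lᵢ/10) = 30·10^(63.5/10) + 90·10^(56.4/10) = 1.064e+08.
L_eq = 10·log₁₀(1.064e+08/120) = 59.48 dB.

59 dB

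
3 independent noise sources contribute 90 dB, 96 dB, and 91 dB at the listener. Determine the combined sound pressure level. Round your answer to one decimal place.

For uncorrelated sources the intensities add, so convert each level to linear form, sum, and take 10·log₁₀ of the total.
Σ 10^(L/10) = 10^(90/10) + 10^(96/10) + 10^(91/10) = 6.240e+09.
L_total = 10·log₁₀(6.240e+09) = 97.95 dB.

98.0 dB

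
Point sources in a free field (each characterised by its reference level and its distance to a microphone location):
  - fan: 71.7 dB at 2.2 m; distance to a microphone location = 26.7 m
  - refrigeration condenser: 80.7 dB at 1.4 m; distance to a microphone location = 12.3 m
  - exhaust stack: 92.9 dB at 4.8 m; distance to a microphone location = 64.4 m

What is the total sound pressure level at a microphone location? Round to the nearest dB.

First find each source's level at the receiver (point-source: −20·log₁₀(r/r_ref)), then combine on an intensity basis.
fan: 71.7 − 20·log₁₀(26.7/2.2) = 71.7 − 21.68 = 50.02 dB.
refrigeration condenser: 80.7 − 20·log₁₀(12.3/1.4) = 80.7 − 18.88 = 61.82 dB.
exhaust stack: 92.9 − 20·log₁₀(64.4/4.8) = 92.9 − 22.55 = 70.35 dB.
Σ 10^(L/10) = 1.245e+07 → L_total = 10·log₁₀(1.245e+07) = 70.95 dB.

71 dB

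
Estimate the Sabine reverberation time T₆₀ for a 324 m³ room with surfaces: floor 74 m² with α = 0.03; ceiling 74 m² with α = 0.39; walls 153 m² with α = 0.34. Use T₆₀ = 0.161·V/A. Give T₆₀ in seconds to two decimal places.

A = Σ Sᵢαᵢ = 74·0.03 + 74·0.39 + 153·0.34 = 83.10 m².
T₆₀ = 0.161·V/A = 0.161·324/83.10 = 0.628 s.

0.63 s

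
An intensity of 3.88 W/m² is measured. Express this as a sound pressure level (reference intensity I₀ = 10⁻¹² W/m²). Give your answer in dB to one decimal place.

L = 10·log₁₀(I/I₀) = 10·log₁₀(3.88/10⁻¹²) = 10·log₁₀(3.88×10^12).
L = 10·(0.5888 + 12) = 125.89 dB.

125.9 dB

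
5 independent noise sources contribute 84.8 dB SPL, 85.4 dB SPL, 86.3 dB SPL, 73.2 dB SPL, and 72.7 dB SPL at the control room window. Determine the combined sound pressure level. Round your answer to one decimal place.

90.5 dB SPL

Incoherent sources combine by intensity addition: L_total = 10·log₁₀(Σ 10^(L_i/10)).
Σ 10^(L/10) = 10^(84.8/10) + 10^(85.4/10) + 10^(86.3/10) + 10^(73.2/10) + 10^(72.7/10) = 1.115e+09.
L_total = 10·log₁₀(1.115e+09) = 90.47 dB SPL.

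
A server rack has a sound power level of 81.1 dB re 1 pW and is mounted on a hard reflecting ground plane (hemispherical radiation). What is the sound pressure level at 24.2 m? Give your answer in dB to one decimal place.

The power spreads over a hemisphere of area 2π·r², so L_p = L_w − 10·log₁₀(2π·r²).
2π·r² = 3680 m², 10·log₁₀ of that is 35.658 dB.
L_p = 81.1 − 35.658 = 45.44 dB.

45.4 dB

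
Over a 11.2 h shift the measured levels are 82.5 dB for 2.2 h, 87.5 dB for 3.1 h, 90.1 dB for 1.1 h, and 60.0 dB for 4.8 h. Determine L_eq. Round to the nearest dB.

The energy average is taken in the linear domain: L_eq = 10·log₁₀[(Σ tᵢ·10^(Lᵢ/10))/T], T = 11.2 h.
Σ tᵢ·10^(Lᵢ/10) = 2.2·10^(82.5/10) + 3.1·10^(87.5/10) + 1.1·10^(90.1/10) + 4.8·10^(60.0/10) = 3.265e+09.
L_eq = 10·log₁₀(3.265e+09/11.2) = 84.65 dB.

85 dB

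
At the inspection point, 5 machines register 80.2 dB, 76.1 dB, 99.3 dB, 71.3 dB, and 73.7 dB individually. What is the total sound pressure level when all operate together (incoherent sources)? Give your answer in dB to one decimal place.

Incoherent sources combine by intensity addition: L_total = 10·log₁₀(Σ 10^(L_i/10)).
Σ 10^(L/10) = 10^(80.2/10) + 10^(76.1/10) + 10^(99.3/10) + 10^(71.3/10) + 10^(73.7/10) = 8.694e+09.
L_total = 10·log₁₀(8.694e+09) = 99.39 dB.

99.4 dB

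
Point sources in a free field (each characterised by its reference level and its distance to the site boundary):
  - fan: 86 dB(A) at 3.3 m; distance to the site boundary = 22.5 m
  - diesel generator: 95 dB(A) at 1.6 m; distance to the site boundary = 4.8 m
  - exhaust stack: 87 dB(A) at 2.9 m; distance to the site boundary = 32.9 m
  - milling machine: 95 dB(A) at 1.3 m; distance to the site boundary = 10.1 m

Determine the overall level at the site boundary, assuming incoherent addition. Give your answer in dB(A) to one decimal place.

86.2 dB(A)

Propagate each source to the receiver with L = L_ref − 20·log₁₀(r/r_ref), then add intensities.
fan: 86 − 20·log₁₀(22.5/3.3) = 86 − 16.67 = 69.33 dB(A).
diesel generator: 95 − 20·log₁₀(4.8/1.6) = 95 − 9.54 = 85.46 dB(A).
exhaust stack: 87 − 20·log₁₀(32.9/2.9) = 87 − 21.10 = 65.90 dB(A).
milling machine: 95 − 20·log₁₀(10.1/1.3) = 95 − 17.81 = 77.19 dB(A).
Σ 10^(L/10) = 4.162e+08 → L_total = 10·log₁₀(4.162e+08) = 86.19 dB(A).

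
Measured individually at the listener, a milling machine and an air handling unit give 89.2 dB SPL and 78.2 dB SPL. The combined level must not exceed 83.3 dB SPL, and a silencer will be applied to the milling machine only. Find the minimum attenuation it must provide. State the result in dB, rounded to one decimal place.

The untreated sources together contribute 10^(78.2/10) = 6.607e+07, i.e. 78.20 dB SPL.
The limit corresponds to 10^(83.3/10) = 2.138e+08; subtracting the fixed part leaves 1.477e+08 for the milling machine, i.e. 81.69 dB SPL.
Required insertion loss = 89.2 − 81.69 = 7.51 dB.

7.5 dB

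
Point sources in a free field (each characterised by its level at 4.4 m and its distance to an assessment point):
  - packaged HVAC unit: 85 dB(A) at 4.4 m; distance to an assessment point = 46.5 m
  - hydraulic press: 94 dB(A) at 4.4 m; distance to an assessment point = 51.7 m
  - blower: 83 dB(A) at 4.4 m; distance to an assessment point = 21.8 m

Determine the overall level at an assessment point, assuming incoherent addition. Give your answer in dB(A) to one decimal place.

74.6 dB(A)

First find each source's level at the receiver (point-source: −20·log₁₀(r/r_ref)), then combine on an intensity basis.
packaged HVAC unit: 85 − 20·log₁₀(46.5/4.4) = 85 − 20.48 = 64.52 dB(A).
hydraulic press: 94 − 20·log₁₀(51.7/4.4) = 94 − 21.40 = 72.60 dB(A).
blower: 83 − 20·log₁₀(21.8/4.4) = 83 − 13.90 = 69.10 dB(A).
Σ 10^(L/10) = 2.915e+07 → L_total = 10·log₁₀(2.915e+07) = 74.65 dB(A).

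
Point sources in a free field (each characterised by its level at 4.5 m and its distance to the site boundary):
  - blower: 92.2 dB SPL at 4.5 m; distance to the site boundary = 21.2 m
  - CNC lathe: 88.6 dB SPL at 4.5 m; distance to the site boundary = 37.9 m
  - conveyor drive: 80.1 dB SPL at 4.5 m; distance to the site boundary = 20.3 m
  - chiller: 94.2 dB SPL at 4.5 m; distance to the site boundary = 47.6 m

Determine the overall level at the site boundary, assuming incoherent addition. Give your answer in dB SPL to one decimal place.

Propagate each source to the receiver with L = L_ref − 20·log₁₀(r/r_ref), then add intensities.
blower: 92.2 − 20·log₁₀(21.2/4.5) = 92.2 − 13.46 = 78.74 dB SPL.
CNC lathe: 88.6 − 20·log₁₀(37.9/4.5) = 88.6 − 18.51 = 70.09 dB SPL.
conveyor drive: 80.1 − 20·log₁₀(20.3/4.5) = 80.1 − 13.09 = 67.01 dB SPL.
chiller: 94.2 − 20·log₁₀(47.6/4.5) = 94.2 − 20.49 = 73.71 dB SPL.
Σ 10^(L/10) = 1.135e+08 → L_total = 10·log₁₀(1.135e+08) = 80.55 dB SPL.

80.6 dB SPL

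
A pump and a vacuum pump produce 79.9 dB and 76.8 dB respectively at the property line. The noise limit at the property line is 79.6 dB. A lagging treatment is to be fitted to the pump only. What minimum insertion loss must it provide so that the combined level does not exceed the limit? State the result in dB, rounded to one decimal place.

3.5 dB

The untreated sources together contribute 10^(76.8/10) = 4.786e+07, i.e. 76.80 dB.
The limit corresponds to 10^(79.6/10) = 9.120e+07; subtracting the fixed part leaves 4.334e+07 for the pump, i.e. 76.37 dB.
So the pump must be reduced from 79.9 to 76.37 dB: IL = 3.53 dB.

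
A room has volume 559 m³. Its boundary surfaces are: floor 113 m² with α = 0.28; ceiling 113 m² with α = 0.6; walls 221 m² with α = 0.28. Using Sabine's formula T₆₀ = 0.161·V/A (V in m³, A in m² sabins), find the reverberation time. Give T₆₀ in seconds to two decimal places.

0.56 s

Total absorption A = 113·0.28 + 113·0.6 + 221·0.28 = 161.32 m² sabins.
T₆₀ = 0.161·V/A = 0.161·559/161.32 = 0.558 s.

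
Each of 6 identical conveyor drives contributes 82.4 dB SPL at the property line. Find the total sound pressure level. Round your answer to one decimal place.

N identical incoherent sources raise the level by 10·log₁₀ N.
L_total = 82.4 + 10·log₁₀(6) = 82.4 + 7.782 = 90.18 dB SPL.

90.2 dB SPL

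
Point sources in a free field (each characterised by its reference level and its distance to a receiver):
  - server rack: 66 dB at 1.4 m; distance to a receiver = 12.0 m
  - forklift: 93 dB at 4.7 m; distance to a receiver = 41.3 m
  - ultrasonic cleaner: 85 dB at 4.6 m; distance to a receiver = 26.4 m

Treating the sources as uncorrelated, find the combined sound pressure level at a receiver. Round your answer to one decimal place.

First find each source's level at the receiver (point-source: −20·log₁₀(r/r_ref)), then combine on an intensity basis.
server rack: 66 − 20·log₁₀(12.0/1.4) = 66 − 18.66 = 47.34 dB.
forklift: 93 − 20·log₁₀(41.3/4.7) = 93 − 18.88 = 74.12 dB.
ultrasonic cleaner: 85 − 20·log₁₀(26.4/4.6) = 85 − 15.18 = 69.82 dB.
Σ 10^(L/10) = 3.550e+07 → L_total = 10·log₁₀(3.550e+07) = 75.50 dB.

75.5 dB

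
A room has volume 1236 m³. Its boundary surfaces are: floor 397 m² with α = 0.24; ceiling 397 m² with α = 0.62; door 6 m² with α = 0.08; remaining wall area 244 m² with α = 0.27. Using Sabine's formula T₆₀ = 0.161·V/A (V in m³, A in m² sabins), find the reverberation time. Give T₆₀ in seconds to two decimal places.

A = Σ Sᵢαᵢ = 397·0.24 + 397·0.62 + 6·0.08 + 244·0.27 = 407.78 m².
T₆₀ = 0.161 × 1236 / 407.78 = 0.488 s.

0.49 s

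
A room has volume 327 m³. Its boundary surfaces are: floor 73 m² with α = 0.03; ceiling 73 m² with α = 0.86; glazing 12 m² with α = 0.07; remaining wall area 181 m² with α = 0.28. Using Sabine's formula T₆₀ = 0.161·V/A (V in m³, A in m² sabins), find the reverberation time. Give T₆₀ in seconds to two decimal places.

Total absorption A = 73·0.03 + 73·0.86 + 12·0.07 + 181·0.28 = 116.49 m² sabins.
T₆₀ = 0.161·V/A = 0.161·327/116.49 = 0.452 s.

0.45 s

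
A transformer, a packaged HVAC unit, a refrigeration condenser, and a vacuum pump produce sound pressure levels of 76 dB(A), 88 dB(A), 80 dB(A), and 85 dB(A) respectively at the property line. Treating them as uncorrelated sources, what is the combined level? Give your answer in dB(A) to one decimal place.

90.4 dB(A)

For uncorrelated sources the intensities add, so convert each level to linear form, sum, and take 10·log₁₀ of the total.
Σ 10^(L/10) = 10^(76/10) + 10^(88/10) + 10^(80/10) + 10^(85/10) = 1.087e+09.
L_total = 10·log₁₀(1.087e+09) = 90.36 dB(A).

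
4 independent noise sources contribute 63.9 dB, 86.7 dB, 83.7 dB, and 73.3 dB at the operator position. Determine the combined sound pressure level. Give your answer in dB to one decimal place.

Incoherent sources combine by intensity addition: L_total = 10·log₁₀(Σ 10^(L_i/10)).
Σ 10^(L/10) = 10^(63.9/10) + 10^(86.7/10) + 10^(83.7/10) + 10^(73.3/10) = 7.260e+08.
L_total = 10·log₁₀(7.260e+08) = 88.61 dB.

88.6 dB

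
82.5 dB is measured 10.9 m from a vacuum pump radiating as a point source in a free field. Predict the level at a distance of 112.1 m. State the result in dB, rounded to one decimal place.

62.3 dB

Spherical spreading from a point source gives a 20·log₁₀(r₂/r₁) drop.
L₂ = 82.5 − 20·log₁₀(112.1/10.9) = 82.5 − 20.244 = 62.26 dB.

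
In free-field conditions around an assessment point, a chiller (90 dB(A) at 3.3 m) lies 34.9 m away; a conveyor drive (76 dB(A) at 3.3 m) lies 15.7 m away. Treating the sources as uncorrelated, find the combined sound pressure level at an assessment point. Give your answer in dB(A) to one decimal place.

70.3 dB(A)

Apply inverse-square spreading to bring every level to the receiver, then sum 10^(L/10).
chiller: 90 − 20·log₁₀(34.9/3.3) = 90 − 20.49 = 69.51 dB(A).
conveyor drive: 76 − 20·log₁₀(15.7/3.3) = 76 − 13.55 = 62.45 dB(A).
Σ 10^(L/10) = 1.070e+07 → L_total = 10·log₁₀(1.070e+07) = 70.29 dB(A).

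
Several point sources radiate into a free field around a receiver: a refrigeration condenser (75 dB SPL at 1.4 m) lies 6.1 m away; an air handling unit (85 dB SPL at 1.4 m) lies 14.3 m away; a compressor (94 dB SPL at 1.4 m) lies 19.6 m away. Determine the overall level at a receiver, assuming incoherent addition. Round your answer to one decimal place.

First find each source's level at the receiver (point-source: −20·log₁₀(r/r_ref)), then combine on an intensity basis.
refrigeration condenser: 75 − 20·log₁₀(6.1/1.4) = 75 − 12.78 = 62.22 dB SPL.
air handling unit: 85 − 20·log₁₀(14.3/1.4) = 85 − 20.18 = 64.82 dB SPL.
compressor: 94 − 20·log₁₀(19.6/1.4) = 94 − 22.92 = 71.08 dB SPL.
Σ 10^(L/10) = 1.751e+07 → L_total = 10·log₁₀(1.751e+07) = 72.43 dB SPL.

72.4 dB SPL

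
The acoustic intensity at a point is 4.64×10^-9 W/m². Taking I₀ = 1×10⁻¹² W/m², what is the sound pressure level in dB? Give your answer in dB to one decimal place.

36.7 dB

Dividing by I₀ shifts the exponent by 12: I/I₀ = 4.64×10^3.
L = 10·(0.6665 + 3) = 36.67 dB.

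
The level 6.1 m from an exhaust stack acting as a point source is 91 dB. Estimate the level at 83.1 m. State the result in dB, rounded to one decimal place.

For a point source, L₂ = L₁ − 20·log₁₀(r₂/r₁).
L₂ = 91 − 20·log₁₀(83.1/6.1) = 91 − 22.685 = 68.31 dB.

68.3 dB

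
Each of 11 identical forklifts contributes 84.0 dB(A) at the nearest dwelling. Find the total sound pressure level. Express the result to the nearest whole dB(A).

94 dB(A)

With 11 equal, uncorrelated contributions the intensity is 11× that of one unit, giving a rise of 10·log₁₀ 11.
L_total = 84.0 + 10·log₁₀(11) = 84.0 + 10.414 = 94.41 dB(A).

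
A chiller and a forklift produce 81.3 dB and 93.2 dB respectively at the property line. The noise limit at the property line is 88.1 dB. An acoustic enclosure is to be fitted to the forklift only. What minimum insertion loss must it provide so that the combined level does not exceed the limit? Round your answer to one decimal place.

The untreated sources together contribute 10^(81.3/10) = 1.349e+08, i.e. 81.30 dB.
To meet 88.1 dB overall, the treated forklift may contribute at most 10^(88.1/10) − 1.349e+08 = 5.108e+08, i.e. 87.08 dB.
So the forklift must be reduced from 93.2 to 87.08 dB: IL = 6.12 dB.

6.1 dB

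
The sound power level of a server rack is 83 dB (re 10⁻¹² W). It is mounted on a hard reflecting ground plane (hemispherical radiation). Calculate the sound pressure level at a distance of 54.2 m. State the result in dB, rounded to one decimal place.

40.3 dB

Free-field hemispherical radiation: L_p = L_w − 10·log₁₀(2π·r²), r = 54.2 m.
2π·r² = 1.846e+04 m², 10·log₁₀ of that is 42.662 dB.
L_p = 83 − 42.662 = 40.34 dB.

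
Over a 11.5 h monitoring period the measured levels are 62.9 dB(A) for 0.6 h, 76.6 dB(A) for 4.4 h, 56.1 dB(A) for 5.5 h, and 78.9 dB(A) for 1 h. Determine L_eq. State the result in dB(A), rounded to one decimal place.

Weight each interval's intensity by its duration and average over T = 11.5 h:
Σ tᵢ·10^(Lᵢ/10) = 0.6·10^(62.9/10) + 4.4·10^(76.6/10) + 5.5·10^(56.1/10) + 1·10^(78.9/10) = 2.822e+08.
L_eq = 10·log₁₀(2.822e+08/11.5) = 73.90 dB(A).

73.9 dB(A)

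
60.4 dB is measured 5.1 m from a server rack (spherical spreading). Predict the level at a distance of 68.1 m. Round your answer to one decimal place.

Spherical spreading from a point source gives a 20·log₁₀(r₂/r₁) drop.
L₂ = 60.4 − 20·log₁₀(68.1/5.1) = 60.4 − 22.512 = 37.89 dB.

37.9 dB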